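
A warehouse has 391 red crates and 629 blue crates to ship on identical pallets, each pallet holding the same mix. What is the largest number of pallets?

17

Euclid: 629 = 1·391 + 238; 391 = 1·238 + 153; 238 = 1·153 + 85; 153 = 1·85 + 68; 85 = 1·68 + 17; 68 = 4·17 + 0. Last nonzero remainder: 17.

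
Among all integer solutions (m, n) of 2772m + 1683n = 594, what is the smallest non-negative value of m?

gcd(2772, 1683) = 99 (Euclid: 2772 = 1·1683 + 1089; 1683 = 1·1089 + 594; 1089 = 1·594 + 495; 594 = 1·495 + 99; 495 = 5·99 + 0), and 99 | 594.
Extended Euclid: 2772·(-3) + 1683·(5) = 99. Scale by 6: m₀ = -18.
General solution m = m₀ + 17t; reducing mod 17 gives m = 16 (and n = -26).

16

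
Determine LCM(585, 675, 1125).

585 = 3² · 5 · 13; 675 = 3³ · 5²; 1125 = 3² · 5³
lcm takes max exponent of each prime: 3³ · 5³ · 13 = 43875

43875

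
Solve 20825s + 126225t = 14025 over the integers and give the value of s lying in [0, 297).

231

Reduce mod 126225: 20825s ≡ 14025 (mod 126225). With g = gcd(20825, 126225) = 425 dividing 14025, divide through: 49s ≡ 33 (mod 297).
Since gcd(49, 297) = 1, s ≡ 33·(49)⁻¹ ≡ 231 (mod 297). Smallest non-negative: 231.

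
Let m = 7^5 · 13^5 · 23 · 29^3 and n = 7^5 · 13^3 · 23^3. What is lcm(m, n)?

1851758996799297313

max exponent per prime: 7^5 · 13^5 · 23^3 · 29^3 = 1851758996799297313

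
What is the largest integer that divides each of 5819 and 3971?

11

5819 = 11 · 23²
3971 = 11 · 19²
Common: 11 = 11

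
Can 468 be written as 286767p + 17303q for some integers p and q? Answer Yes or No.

gcd(286767, 17303): 286767 = 16·17303 + 9919; 17303 = 1·9919 + 7384; 9919 = 1·7384 + 2535; 7384 = 2·2535 + 2314; 2535 = 1·2314 + 221; 2314 = 10·221 + 104; 221 = 2·104 + 13; 104 = 8·13 + 0 → 13
13 divides 468, so a solution exists.

Yes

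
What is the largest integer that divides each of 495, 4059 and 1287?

99

gcd(495, 4059): 4059 = 8·495 + 99; 495 = 5·99 + 0 → 99
gcd(99, 1287): 1287 = 13·99 + 0 → 99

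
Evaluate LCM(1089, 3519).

1089 = 3² · 11²; 3519 = 3² · 17 · 23
max exponents: 3² · 11² · 17 · 23 = 425799

425799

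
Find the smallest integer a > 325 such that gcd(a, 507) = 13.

364

gcd(a, 507) = 13 forces 13 | a; write a = 13s. Then gcd(13s, 13·39) = 13·gcd(s, 39), so need gcd(s, 39) = 1.
13s > 325 gives s ≥ 26. The least s ≥ 26 coprime to 39 is 28, so a = 13·28 = 364.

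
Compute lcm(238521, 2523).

200596161

238521 = 3 · 43³; 2523 = 3 · 29²
max exponents: 3 · 29² · 43³ = 200596161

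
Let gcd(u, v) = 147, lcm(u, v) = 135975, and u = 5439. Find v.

3675

u·v = gcd·lcm = 147·135975 = 19988325, so v = 19988325/5439 = 3675.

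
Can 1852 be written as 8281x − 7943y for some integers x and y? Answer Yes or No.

By Bézout, 8281x − 7943y = 1852 has integer solutions iff gcd(8281, 7943) | 1852.
Euclid: 8281 = 1·7943 + 338; 7943 = 23·338 + 169; 338 = 2·169 + 0. gcd = 169; 1852 mod 169 = 162. No.

No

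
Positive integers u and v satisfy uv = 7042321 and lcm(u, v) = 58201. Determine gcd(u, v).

121

gcd·lcm = product, so gcd = 7042321/58201 = 121.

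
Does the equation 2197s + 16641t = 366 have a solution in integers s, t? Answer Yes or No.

Yes

gcd(2197, 16641): 16641 = 7·2197 + 1262; 2197 = 1·1262 + 935; 1262 = 1·935 + 327; 935 = 2·327 + 281; 327 = 1·281 + 46; 281 = 6·46 + 5; 46 = 9·5 + 1; 5 = 5·1 + 0 → 1
1 divides 366, so a solution exists.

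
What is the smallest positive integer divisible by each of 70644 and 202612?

70644 = 2² · 3 · 7 · 29²; 202612 = 2² · 37³
max exponents: 2² · 3 · 7 · 29² · 37³ = 3578330532

3578330532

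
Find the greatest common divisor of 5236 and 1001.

77

Euclid: 5236 = 5·1001 + 231; 1001 = 4·231 + 77; 231 = 3·77 + 0. Last nonzero remainder: 77.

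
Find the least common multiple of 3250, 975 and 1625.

9750

3250 = 2 · 5³ · 13; 975 = 3 · 5² · 13; 1625 = 5³ · 13
lcm takes max exponent of each prime: 2 · 3 · 5³ · 13 = 9750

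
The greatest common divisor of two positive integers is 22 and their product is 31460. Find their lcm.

1430

Since gcd(u,v)·lcm(u,v) = uv, lcm = 31460/22 = 1430.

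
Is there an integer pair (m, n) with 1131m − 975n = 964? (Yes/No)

No

gcd(1131, 975): 1131 = 1·975 + 156; 975 = 6·156 + 39; 156 = 4·39 + 0 → 39
39 does not divide 964, so a solution does not exist.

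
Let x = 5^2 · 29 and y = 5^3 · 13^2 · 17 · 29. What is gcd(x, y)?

725

min exponent per shared prime: 5^2 · 29 = 725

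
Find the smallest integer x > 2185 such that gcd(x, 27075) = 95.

gcd(x, 27075) = 95 forces 95 | x; write x = 95s. Then gcd(95s, 95·285) = 95·gcd(s, 285), so need gcd(s, 285) = 1.
95s > 2185 gives s ≥ 24. The least s ≥ 24 coprime to 285 is 26, so x = 95·26 = 2470.

2470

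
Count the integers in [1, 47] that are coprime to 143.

Prime factors of 143: 11, 13. Count integers ≤ 47 divisible by none of them.
By inclusion–exclusion: 47 − ⌊47/11⌋ − ⌊47/13⌋ + ⌊47/143⌋ = 40.

40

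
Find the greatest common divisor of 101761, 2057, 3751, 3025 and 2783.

121

gcd(101761, 2057): 101761 = 49·2057 + 968; 2057 = 2·968 + 121; 968 = 8·121 + 0 → 121
gcd(121, 3751): 3751 = 31·121 + 0 → 121
gcd(121, 3025): 3025 = 25·121 + 0 → 121
gcd(121, 2783): 2783 = 23·121 + 0 → 121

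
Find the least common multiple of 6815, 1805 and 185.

91027955

6815 = 5 · 29 · 47; 1805 = 5 · 19²; 185 = 5 · 37
lcm takes max exponent of each prime: 5 · 19² · 29 · 37 · 47 = 91027955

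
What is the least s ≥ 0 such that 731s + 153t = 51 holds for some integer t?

Euclid: 731 = 4·153 + 119; 153 = 1·119 + 34; 119 = 3·34 + 17; 34 = 2·17 + 0 → gcd = 17; 51 = 17·3.
Back-substitution yields 731·(4) + 153·(-19) = 17, so one solution is s = 4·3 = 12, t = -19·3 = -57.
Solutions in s differ by 153/17 = 9; the one in [0, 9) is 12 mod 9 = 3.

3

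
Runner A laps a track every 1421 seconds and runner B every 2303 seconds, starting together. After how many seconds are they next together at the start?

66787

1421 = 7² · 29; 2303 = 7² · 47
max exponents: 7² · 29 · 47 = 66787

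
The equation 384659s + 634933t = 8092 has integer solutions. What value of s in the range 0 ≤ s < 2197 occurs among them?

Euclid: 634933 = 1·384659 + 250274; 384659 = 1·250274 + 134385; 250274 = 1·134385 + 115889; 134385 = 1·115889 + 18496; 115889 = 6·18496 + 4913; 18496 = 3·4913 + 3757; 4913 = 1·3757 + 1156; 3757 = 3·1156 + 289; 1156 = 4·289 + 0 → gcd = 289; 8092 = 289·28.
Back-substitution yields 384659·(515) + 634933·(-312) = 289, so one solution is s = 515·28 = 14420, t = -312·28 = -8736.
Solutions in s differ by 634933/289 = 2197; the one in [0, 2197) is 14420 mod 2197 = 1238.

1238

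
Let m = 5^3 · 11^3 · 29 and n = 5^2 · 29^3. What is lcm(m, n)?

4057719875

max exponent per prime: 5^3 · 11^3 · 29^3 = 4057719875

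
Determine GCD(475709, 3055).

13

475709 = 13 · 23 · 37 · 43
3055 = 5 · 13 · 47
Common: 13 = 13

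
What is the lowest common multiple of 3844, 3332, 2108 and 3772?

3844 = 2² · 31²; 3332 = 2² · 7² · 17; 2108 = 2² · 17 · 31; 3772 = 2² · 23 · 41
lcm takes max exponent of each prime: 2² · 7² · 17 · 23 · 31² · 41 = 3019535036

3019535036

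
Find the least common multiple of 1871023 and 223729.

1871023 = 7 · 11² · 47²; 223729 = 11² · 43²
max exponents: 7 · 11² · 43² · 47² = 3459521527

3459521527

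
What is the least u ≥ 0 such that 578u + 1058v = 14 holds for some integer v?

Euclid: 1058 = 1·578 + 480; 578 = 1·480 + 98; 480 = 4·98 + 88; 98 = 1·88 + 10; 88 = 8·10 + 8; 10 = 1·8 + 2; 8 = 4·2 + 0 → gcd = 2; 14 = 2·7.
Back-substitution yields 578·(108) + 1058·(-59) = 2, so one solution is u = 108·7 = 756, v = -59·7 = -413.
Solutions in u differ by 1058/2 = 529; the one in [0, 529) is 756 mod 529 = 227.

227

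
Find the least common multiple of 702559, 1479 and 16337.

702559 = 11 · 13 · 17³; 1479 = 3 · 17 · 29; 16337 = 17 · 31²
lcm takes max exponent of each prime: 3 · 11 · 13 · 17³ · 29 · 31² = 58738850313

58738850313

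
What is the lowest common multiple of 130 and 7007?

70070

gcd first: 7007 = 53·130 + 117; 130 = 1·117 + 13; 117 = 9·13 + 0 → gcd = 13
lcm = 130·7007/gcd = 910910/13 = 70070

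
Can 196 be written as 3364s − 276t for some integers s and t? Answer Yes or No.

gcd(3364, 276): 3364 = 12·276 + 52; 276 = 5·52 + 16; 52 = 3·16 + 4; 16 = 4·4 + 0 → 4
4 divides 196, so a solution exists.

Yes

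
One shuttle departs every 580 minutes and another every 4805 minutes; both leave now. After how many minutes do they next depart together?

557380

580 = 2² · 5 · 29; 4805 = 5 · 31²
max exponents: 2² · 5 · 29 · 31² = 557380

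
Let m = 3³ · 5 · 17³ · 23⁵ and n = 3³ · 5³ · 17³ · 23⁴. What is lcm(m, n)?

106723416911625

max exponent per prime: 3³ · 5³ · 17³ · 23⁵ = 106723416911625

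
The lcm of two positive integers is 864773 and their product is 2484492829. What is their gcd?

2873

gcd·lcm = product, so gcd = 2484492829/864773 = 2873.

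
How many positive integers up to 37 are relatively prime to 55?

Prime factors of 55: 5, 11. Count integers ≤ 37 divisible by none of them.
By inclusion–exclusion: 37 − ⌊37/5⌋ − ⌊37/11⌋ + ⌊37/55⌋ = 27.

27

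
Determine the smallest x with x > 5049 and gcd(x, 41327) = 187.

gcd(x, 41327) = 187 forces 187 | x; write x = 187s. Then gcd(187s, 187·221) = 187·gcd(s, 221), so need gcd(s, 221) = 1.
187s > 5049 gives s ≥ 28. The least s ≥ 28 coprime to 221 is 28, so x = 187·28 = 5236.

5236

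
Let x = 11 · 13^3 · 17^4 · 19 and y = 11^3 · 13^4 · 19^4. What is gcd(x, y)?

min exponent per shared prime: 11 · 13^3 · 19 = 459173

459173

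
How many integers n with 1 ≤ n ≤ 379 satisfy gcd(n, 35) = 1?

260

Prime factors of 35: 5, 7. Count integers ≤ 379 divisible by none of them.
By inclusion–exclusion: 379 − ⌊379/5⌋ − ⌊379/7⌋ + ⌊379/35⌋ = 260.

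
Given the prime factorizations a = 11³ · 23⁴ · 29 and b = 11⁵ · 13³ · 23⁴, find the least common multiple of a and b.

max exponent per prime: 11⁵ · 13³ · 23⁴ · 29 = 2871460355904283

2871460355904283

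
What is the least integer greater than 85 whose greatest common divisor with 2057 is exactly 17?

102

2057 = 17·121. Any m with gcd(m, 2057) = 17 is a multiple of 17, say 17s, with s coprime to 121.
Need s > 85/17, so s ≥ 6. First s ≥ 6 with gcd(s, 121) = 1 is s = 6. Thus m = 17·6 = 102.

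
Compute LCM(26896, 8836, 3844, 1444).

26896 = 2⁴ · 41²; 8836 = 2² · 47²; 3844 = 2² · 31²; 1444 = 2² · 19²
lcm takes max exponent of each prime: 2⁴ · 19² · 31² · 41² · 47² = 20611708960144

20611708960144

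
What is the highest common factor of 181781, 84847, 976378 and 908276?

181781 = 17³ · 37; 84847 = 7 · 17 · 23 · 31; 976378 = 2 · 13 · 17 · 47²; 908276 = 2² · 17 · 19² · 37
gcd takes min exponent of each prime: 17 = 17

17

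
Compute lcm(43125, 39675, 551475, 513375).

43125 = 3 · 5⁴ · 23; 39675 = 3 · 5² · 23²; 551475 = 3³ · 5² · 19 · 43; 513375 = 3 · 5³ · 37²
lcm takes max exponent of each prime: 3³ · 5⁴ · 19 · 23² · 37² · 43 = 9984468661875

9984468661875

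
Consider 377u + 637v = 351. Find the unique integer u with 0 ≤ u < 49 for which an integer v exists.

6

Euclid: 637 = 1·377 + 260; 377 = 1·260 + 117; 260 = 2·117 + 26; 117 = 4·26 + 13; 26 = 2·13 + 0 → gcd = 13; 351 = 13·27.
Back-substitution yields 377·(22) + 637·(-13) = 13, so one solution is u = 22·27 = 594, v = -13·27 = -351.
Solutions in u differ by 637/13 = 49; the one in [0, 49) is 594 mod 49 = 6.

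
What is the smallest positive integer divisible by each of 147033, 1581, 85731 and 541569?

64015080507

lcm(147033, 1581) = 147033·1581/gcd = 232459173/1581 = 147033
lcm(147033, 85731) = 147033·85731/gcd = 12605286123/51 = 247162473
lcm(247162473, 541569) = 247162473·541569/gcd = 133855533340137/2091 = 64015080507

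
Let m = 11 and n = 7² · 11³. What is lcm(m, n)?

max exponent per prime: 7² · 11³ = 65219

65219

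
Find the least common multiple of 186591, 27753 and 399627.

186591 = 3 · 37 · 41²; 27753 = 3 · 11 · 29²; 399627 = 3³ · 19² · 41
lcm takes max exponent of each prime: 3³ · 11 · 19² · 29² · 37 · 41² = 5608272204909

5608272204909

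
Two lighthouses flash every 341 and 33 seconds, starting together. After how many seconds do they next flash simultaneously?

1023

gcd first: 341 = 10·33 + 11; 33 = 3·11 + 0 → gcd = 11
lcm = 341·33/gcd = 11253/11 = 1023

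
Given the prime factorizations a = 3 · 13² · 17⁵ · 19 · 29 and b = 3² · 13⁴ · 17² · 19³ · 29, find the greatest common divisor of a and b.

min exponent per shared prime: 3 · 13² · 17² · 19 · 29 = 80734173

80734173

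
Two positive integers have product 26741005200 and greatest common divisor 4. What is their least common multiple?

Since gcd(a,b)·lcm(a,b) = ab, lcm = 26741005200/4 = 6685251300.

6685251300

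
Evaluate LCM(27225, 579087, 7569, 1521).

248972795074575

lcm(27225, 579087) = 27225·579087/gcd = 15765643575/9 = 1751738175
lcm(1751738175, 7569) = 1751738175·7569/gcd = 13258906246575/9 = 1473211805175
lcm(1473211805175, 1521) = 1473211805175·1521/gcd = 2240755155671175/9 = 248972795074575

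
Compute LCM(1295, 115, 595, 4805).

1295 = 5 · 7 · 37; 115 = 5 · 23; 595 = 5 · 7 · 17; 4805 = 5 · 31²
lcm takes max exponent of each prime: 5 · 7 · 17 · 23 · 31² · 37 = 486597545

486597545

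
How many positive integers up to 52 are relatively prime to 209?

46

Prime factors of 209: 11, 19. Count integers ≤ 52 divisible by none of them.
By inclusion–exclusion: 52 − ⌊52/11⌋ − ⌊52/19⌋ + ⌊52/209⌋ = 46.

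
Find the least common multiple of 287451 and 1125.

35931375

gcd first: 287451 = 255·1125 + 576; 1125 = 1·576 + 549; 576 = 1·549 + 27; 549 = 20·27 + 9; 27 = 3·9 + 0 → gcd = 9
lcm = 287451·1125/gcd = 323382375/9 = 35931375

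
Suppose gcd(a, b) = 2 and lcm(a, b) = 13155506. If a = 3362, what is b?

Using ab = gcd(a,b)·lcm(a,b) = 2·13155506 = 26311012, we get b = 26311012/3362 = 7826.

7826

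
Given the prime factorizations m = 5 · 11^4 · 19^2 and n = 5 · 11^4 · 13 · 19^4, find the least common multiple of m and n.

max exponent per prime: 5 · 11^4 · 13 · 19^4 = 124021934465

124021934465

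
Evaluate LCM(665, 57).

gcd first: 665 = 11·57 + 38; 57 = 1·38 + 19; 38 = 2·19 + 0 → gcd = 19
lcm = 665·57/gcd = 37905/19 = 1995

1995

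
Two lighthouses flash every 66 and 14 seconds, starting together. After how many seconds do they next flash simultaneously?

66 = 2 · 3 · 11; 14 = 2 · 7
max exponents: 2 · 3 · 7 · 11 = 462

462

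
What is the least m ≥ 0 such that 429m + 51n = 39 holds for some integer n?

14

Euclid: 429 = 8·51 + 21; 51 = 2·21 + 9; 21 = 2·9 + 3; 9 = 3·3 + 0 → gcd = 3; 39 = 3·13.
Back-substitution yields 429·(5) + 51·(-42) = 3, so one solution is m = 5·13 = 65, n = -42·13 = -546.
Solutions in m differ by 51/3 = 17; the one in [0, 17) is 65 mod 17 = 14.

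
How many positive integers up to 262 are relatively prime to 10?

105

Prime factors of 10: 2, 5. Count integers ≤ 262 divisible by none of them.
By inclusion–exclusion: 262 − ⌊262/2⌋ − ⌊262/5⌋ + ⌊262/10⌋ = 105.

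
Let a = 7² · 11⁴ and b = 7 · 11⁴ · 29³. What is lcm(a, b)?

max exponent per prime: 7² · 11⁴ · 29³ = 17496888101

17496888101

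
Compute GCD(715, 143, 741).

13

715 = 5 · 11 · 13; 143 = 11 · 13; 741 = 3 · 13 · 19
gcd takes min exponent of each prime: 13 = 13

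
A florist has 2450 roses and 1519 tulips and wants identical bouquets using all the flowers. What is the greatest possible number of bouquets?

2450 = 2 · 5² · 7²
1519 = 7² · 31
Common: 7² = 49

49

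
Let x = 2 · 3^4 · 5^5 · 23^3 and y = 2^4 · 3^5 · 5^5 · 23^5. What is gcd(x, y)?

min exponent per shared prime: 2 · 3^4 · 5^5 · 23^3 = 6159543750

6159543750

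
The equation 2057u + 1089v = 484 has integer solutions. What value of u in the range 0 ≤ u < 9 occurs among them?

5

gcd(2057, 1089) = 121 (Euclid: 2057 = 1·1089 + 968; 1089 = 1·968 + 121; 968 = 8·121 + 0), and 121 | 484.
Extended Euclid: 2057·(-1) + 1089·(2) = 121. Scale by 4: u₀ = -4.
General solution u = u₀ + 9t; reducing mod 9 gives u = 5 (and v = -9).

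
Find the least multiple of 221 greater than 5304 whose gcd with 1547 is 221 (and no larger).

5525

Multiples of 221 above 5304: 221·25, 221·26, … . Need the cofactor coprime to 1547/221 = 7.
Checking s = 25, 26, … the first with gcd(s, 7) = 1 is s = 25, giving 5525.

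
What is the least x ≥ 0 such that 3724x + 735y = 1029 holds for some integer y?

Reduce mod 735: 3724x ≡ 1029 (mod 735). With g = gcd(3724, 735) = 49 dividing 1029, divide through: 76x ≡ 21 (mod 15).
Since gcd(76, 15) = 1, x ≡ 21·(76)⁻¹ ≡ 6 (mod 15). Smallest non-negative: 6.

6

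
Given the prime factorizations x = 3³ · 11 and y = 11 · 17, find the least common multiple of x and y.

5049

max exponent per prime: 3³ · 11 · 17 = 5049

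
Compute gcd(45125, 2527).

Euclid: 45125 = 17·2527 + 2166; 2527 = 1·2166 + 361; 2166 = 6·361 + 0. Last nonzero remainder: 361.

361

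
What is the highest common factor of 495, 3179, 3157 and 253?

gcd(495, 3179): 3179 = 6·495 + 209; 495 = 2·209 + 77; 209 = 2·77 + 55; 77 = 1·55 + 22; 55 = 2·22 + 11; 22 = 2·11 + 0 → 11
gcd(11, 3157): 3157 = 287·11 + 0 → 11
gcd(11, 253): 253 = 23·11 + 0 → 11

11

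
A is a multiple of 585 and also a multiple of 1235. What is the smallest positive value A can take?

585 = 3² · 5 · 13; 1235 = 5 · 13 · 19
max exponents: 3² · 5 · 13 · 19 = 11115

11115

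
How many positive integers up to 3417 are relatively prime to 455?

455 = 5·7·13. Inclusion–exclusion on these primes:
3417 − ⌊3417/5⌋ − ⌊3417/7⌋ − ⌊3417/13⌋ + ⌊3417/35⌋ + ⌊3417/65⌋ + ⌊3417/91⌋ − ⌊3417/455⌋ = 2163

2163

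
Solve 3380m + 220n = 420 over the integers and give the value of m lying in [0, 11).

Reduce mod 220: 3380m ≡ 420 (mod 220). With g = gcd(3380, 220) = 20 dividing 420, divide through: 169m ≡ 21 (mod 11).
Since gcd(169, 11) = 1, m ≡ 21·(169)⁻¹ ≡ 8 (mod 11). Smallest non-negative: 8.

8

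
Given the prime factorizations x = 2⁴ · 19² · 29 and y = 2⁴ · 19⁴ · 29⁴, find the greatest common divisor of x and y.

167504

min exponent per shared prime: 2⁴ · 19² · 29 = 167504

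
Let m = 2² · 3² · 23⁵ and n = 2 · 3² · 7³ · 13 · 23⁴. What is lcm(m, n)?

max exponent per prime: 2² · 3² · 7³ · 13 · 23⁵ = 1033187523732

1033187523732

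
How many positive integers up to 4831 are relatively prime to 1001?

3475

Prime factors of 1001: 7, 11, 13. Count integers ≤ 4831 divisible by none of them.
By inclusion–exclusion: 4831 − ⌊4831/7⌋ − ⌊4831/11⌋ − ⌊4831/13⌋ + ⌊4831/77⌋ + ⌊4831/91⌋ + ⌊4831/143⌋ − ⌊4831/1001⌋ = 3475.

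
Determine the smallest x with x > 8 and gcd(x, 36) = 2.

10

36 = 2·18. Any x with gcd(x, 36) = 2 is a multiple of 2, say 2s, with s coprime to 18.
Need s > 8/2, so s ≥ 5. First s ≥ 5 with gcd(s, 18) = 1 is s = 5. Thus x = 2·5 = 10.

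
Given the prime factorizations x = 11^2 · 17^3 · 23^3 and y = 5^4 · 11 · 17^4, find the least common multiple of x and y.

76850125529375

max exponent per prime: 5^4 · 11^2 · 17^4 · 23^3 = 76850125529375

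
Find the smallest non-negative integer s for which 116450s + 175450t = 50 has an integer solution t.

1811

Reduce mod 175450: 116450s ≡ 50 (mod 175450). With g = gcd(116450, 175450) = 50 dividing 50, divide through: 2329s ≡ 1 (mod 3509).
Since gcd(2329, 3509) = 1, s ≡ 1·(2329)⁻¹ ≡ 1811 (mod 3509). Smallest non-negative: 1811.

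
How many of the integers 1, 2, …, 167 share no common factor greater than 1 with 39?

104

39 = 3·13. Inclusion–exclusion on these primes:
167 − ⌊167/3⌋ − ⌊167/13⌋ + ⌊167/39⌋ = 104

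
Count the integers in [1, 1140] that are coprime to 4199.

938

Prime factors of 4199: 13, 17, 19. Count integers ≤ 1140 divisible by none of them.
By inclusion–exclusion: 1140 − ⌊1140/13⌋ − ⌊1140/17⌋ − ⌊1140/19⌋ + ⌊1140/221⌋ + ⌊1140/247⌋ + ⌊1140/323⌋ − ⌊1140/4199⌋ = 938.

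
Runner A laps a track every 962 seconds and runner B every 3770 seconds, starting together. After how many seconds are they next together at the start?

962 = 2 · 13 · 37; 3770 = 2 · 5 · 13 · 29
max exponents: 2 · 5 · 13 · 29 · 37 = 139490

139490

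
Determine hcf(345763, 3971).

345763 = 11 · 17 · 43²
3971 = 11 · 19²
Common: 11 = 11

11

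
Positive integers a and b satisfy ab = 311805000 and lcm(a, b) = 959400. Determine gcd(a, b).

gcd·lcm = product, so gcd = 311805000/959400 = 325.

325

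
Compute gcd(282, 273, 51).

3

282 = 2 · 3 · 47; 273 = 3 · 7 · 13; 51 = 3 · 17
gcd takes min exponent of each prime: 3 = 3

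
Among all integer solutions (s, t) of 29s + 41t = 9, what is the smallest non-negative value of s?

30

Reduce mod 41: 29s ≡ 9 (mod 41). With g = gcd(29, 41) = 1 dividing 9, divide through: 29s ≡ 9 (mod 41).
Since gcd(29, 41) = 1, s ≡ 9·(29)⁻¹ ≡ 30 (mod 41). Smallest non-negative: 30.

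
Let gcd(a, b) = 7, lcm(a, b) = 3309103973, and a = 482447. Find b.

a·b = gcd·lcm = 7·3309103973 = 23163727811, so b = 23163727811/482447 = 48013.

48013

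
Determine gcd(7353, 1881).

Euclid: 7353 = 3·1881 + 1710; 1881 = 1·1710 + 171; 1710 = 10·171 + 0. Last nonzero remainder: 171.

171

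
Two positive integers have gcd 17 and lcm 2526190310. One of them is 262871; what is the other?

163370

Using mn = gcd(m,n)·lcm(m,n) = 17·2526190310 = 42945235270, we get n = 42945235270/262871 = 163370.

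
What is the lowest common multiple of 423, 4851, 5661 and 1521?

423 = 3² · 47; 4851 = 3² · 7² · 11; 5661 = 3² · 17 · 37; 1521 = 3² · 13²
lcm takes max exponent of each prime: 3² · 7² · 11 · 13² · 17 · 37 · 47 = 24236309097

24236309097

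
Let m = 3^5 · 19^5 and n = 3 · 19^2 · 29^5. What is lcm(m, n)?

12341395433243493

max exponent per prime: 3^5 · 19^5 · 29^5 = 12341395433243493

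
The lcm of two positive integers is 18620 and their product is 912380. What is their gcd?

From gcd × lcm = mn: gcd = 912380 / 18620 = 49.

49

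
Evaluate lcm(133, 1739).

gcd first: 1739 = 13·133 + 10; 133 = 13·10 + 3; 10 = 3·3 + 1; 3 = 3·1 + 0 → gcd = 1
lcm = 133·1739/gcd = 231287/1 = 231287

231287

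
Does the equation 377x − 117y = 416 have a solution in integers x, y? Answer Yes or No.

By Bézout, 377x − 117y = 416 has integer solutions iff gcd(377, 117) | 416.
Euclid: 377 = 3·117 + 26; 117 = 4·26 + 13; 26 = 2·13 + 0. gcd = 13; 416 mod 13 = 0. Yes.

Yes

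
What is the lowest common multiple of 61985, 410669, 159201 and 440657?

lcm(61985, 410669) = 61985·410669/gcd = 25455317965/49 = 519496285
lcm(519496285, 159201) = 519496285·159201/gcd = 82704328068285/49 = 1687843429965
lcm(1687843429965, 440657) = 1687843429965·440657/gcd = 743760022318087005/19159 = 38820398889195

38820398889195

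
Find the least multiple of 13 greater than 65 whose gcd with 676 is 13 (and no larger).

676 = 13·52. Any x with gcd(x, 676) = 13 is a multiple of 13, say 13s, with s coprime to 52.
Need s > 65/13, so s ≥ 6. First s ≥ 6 with gcd(s, 52) = 1 is s = 7. Thus x = 13·7 = 91.

91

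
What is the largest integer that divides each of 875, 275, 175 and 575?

25

875 = 5³ · 7; 275 = 5² · 11; 175 = 5² · 7; 575 = 5² · 23
gcd takes min exponent of each prime: 5² = 25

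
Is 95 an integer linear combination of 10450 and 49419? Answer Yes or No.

gcd(10450, 49419): 49419 = 4·10450 + 7619; 10450 = 1·7619 + 2831; 7619 = 2·2831 + 1957; 2831 = 1·1957 + 874; 1957 = 2·874 + 209; 874 = 4·209 + 38; 209 = 5·38 + 19; 38 = 2·19 + 0 → 19
19 divides 95, so a solution exists.

Yes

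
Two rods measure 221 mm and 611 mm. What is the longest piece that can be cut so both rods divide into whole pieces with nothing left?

13

221 = 13 · 17
611 = 13 · 47
Common: 13 = 13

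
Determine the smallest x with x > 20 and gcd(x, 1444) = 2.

Multiples of 2 above 20: 2·11, 2·12, … . Need the cofactor coprime to 1444/2 = 722.
Checking s = 11, 12, … the first with gcd(s, 722) = 1 is s = 11, giving 22.

22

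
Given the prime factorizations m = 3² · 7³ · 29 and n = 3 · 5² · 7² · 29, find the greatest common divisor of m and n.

4263

min exponent per shared prime: 3 · 7² · 29 = 4263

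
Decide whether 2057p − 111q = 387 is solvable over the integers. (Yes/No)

Yes

gcd(2057, 111): 2057 = 18·111 + 59; 111 = 1·59 + 52; 59 = 1·52 + 7; 52 = 7·7 + 3; 7 = 2·3 + 1; 3 = 3·1 + 0 → 1
1 divides 387, so a solution exists.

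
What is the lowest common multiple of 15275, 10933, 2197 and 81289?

80327757575

15275 = 5² · 13 · 47; 10933 = 13 · 29²; 2197 = 13³; 81289 = 13³ · 37
lcm takes max exponent of each prime: 5² · 13³ · 29² · 37 · 47 = 80327757575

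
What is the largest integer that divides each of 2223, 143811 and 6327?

171

gcd(2223, 143811): 143811 = 64·2223 + 1539; 2223 = 1·1539 + 684; 1539 = 2·684 + 171; 684 = 4·171 + 0 → 171
gcd(171, 6327): 6327 = 37·171 + 0 → 171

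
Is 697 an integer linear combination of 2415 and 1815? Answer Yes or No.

By Bézout, 2415x + 1815y = 697 has integer solutions iff gcd(2415, 1815) | 697.
Euclid: 2415 = 1·1815 + 600; 1815 = 3·600 + 15; 600 = 40·15 + 0. gcd = 15; 697 mod 15 = 7. No.

No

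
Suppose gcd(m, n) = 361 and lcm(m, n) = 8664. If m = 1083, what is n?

2888

Using mn = gcd(m,n)·lcm(m,n) = 361·8664 = 3127704, we get n = 3127704/1083 = 2888.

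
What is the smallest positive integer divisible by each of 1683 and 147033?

1617363

gcd first: 147033 = 87·1683 + 612; 1683 = 2·612 + 459; 612 = 1·459 + 153; 459 = 3·153 + 0 → gcd = 153
lcm = 1683·147033/gcd = 247456539/153 = 1617363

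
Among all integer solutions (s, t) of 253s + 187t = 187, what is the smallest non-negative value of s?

0

gcd(253, 187) = 11 (Euclid: 253 = 1·187 + 66; 187 = 2·66 + 55; 66 = 1·55 + 11; 55 = 5·11 + 0), and 11 | 187.
Extended Euclid: 253·(3) + 187·(-4) = 11. Scale by 17: s₀ = 51.
General solution s = s₀ + 17k; reducing mod 17 gives s = 0 (and t = 1).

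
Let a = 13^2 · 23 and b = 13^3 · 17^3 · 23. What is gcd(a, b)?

3887

min exponent per shared prime: 13^2 · 23 = 3887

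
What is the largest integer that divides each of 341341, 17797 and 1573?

13

gcd(341341, 17797): 341341 = 19·17797 + 3198; 17797 = 5·3198 + 1807; 3198 = 1·1807 + 1391; 1807 = 1·1391 + 416; 1391 = 3·416 + 143; 416 = 2·143 + 130; 143 = 1·130 + 13; 130 = 10·13 + 0 → 13
gcd(13, 1573): 1573 = 121·13 + 0 → 13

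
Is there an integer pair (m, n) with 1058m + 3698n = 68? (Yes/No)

By Bézout, 1058m + 3698n = 68 has integer solutions iff gcd(1058, 3698) | 68.
Euclid: 3698 = 3·1058 + 524; 1058 = 2·524 + 10; 524 = 52·10 + 4; 10 = 2·4 + 2; 4 = 2·2 + 0. gcd = 2; 68 mod 2 = 0. Yes.

Yes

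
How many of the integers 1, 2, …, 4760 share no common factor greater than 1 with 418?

418 = 2·11·19. Inclusion–exclusion on these primes:
4760 − ⌊4760/2⌋ − ⌊4760/11⌋ − ⌊4760/19⌋ + ⌊4760/22⌋ + ⌊4760/38⌋ + ⌊4760/209⌋ − ⌊4760/418⌋ = 2050

2050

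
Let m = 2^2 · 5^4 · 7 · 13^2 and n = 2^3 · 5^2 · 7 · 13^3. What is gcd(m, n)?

min exponent per shared prime: 2^2 · 5^2 · 7 · 13^2 = 118300

118300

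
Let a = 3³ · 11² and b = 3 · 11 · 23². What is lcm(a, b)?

1728243

max exponent per prime: 3³ · 11² · 23² = 1728243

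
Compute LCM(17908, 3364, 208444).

784824385708

17908 = 2² · 11² · 37; 3364 = 2² · 29²; 208444 = 2² · 31 · 41²
lcm takes max exponent of each prime: 2² · 11² · 29² · 31 · 37 · 41² = 784824385708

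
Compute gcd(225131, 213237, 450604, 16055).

19

225131 = 17² · 19 · 41; 213237 = 3² · 19 · 29 · 43; 450604 = 2² · 7² · 11² · 19; 16055 = 5 · 13² · 19
gcd takes min exponent of each prime: 19 = 19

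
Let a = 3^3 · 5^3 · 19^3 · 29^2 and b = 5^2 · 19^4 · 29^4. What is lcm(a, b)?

max exponent per prime: 3^3 · 5^3 · 19^4 · 29^4 = 311085789303375

311085789303375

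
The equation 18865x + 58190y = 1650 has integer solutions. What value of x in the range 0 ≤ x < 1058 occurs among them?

Reduce mod 58190: 18865x ≡ 1650 (mod 58190). With g = gcd(18865, 58190) = 55 dividing 1650, divide through: 343x ≡ 30 (mod 1058).
Since gcd(343, 1058) = 1, x ≡ 30·(343)⁻¹ ≡ 836 (mod 1058). Smallest non-negative: 836.

836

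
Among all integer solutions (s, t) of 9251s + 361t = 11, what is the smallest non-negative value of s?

Euclid: 9251 = 25·361 + 226; 361 = 1·226 + 135; 226 = 1·135 + 91; 135 = 1·91 + 44; 91 = 2·44 + 3; 44 = 14·3 + 2; 3 = 1·2 + 1; 2 = 2·1 + 0 → gcd = 1; 11 = 1·11.
Back-substitution yields 9251·(123) + 361·(-3152) = 1, so one solution is s = 123·11 = 1353, t = -3152·11 = -34672.
Solutions in s differ by 361/1 = 361; the one in [0, 361) is 1353 mod 361 = 270.

270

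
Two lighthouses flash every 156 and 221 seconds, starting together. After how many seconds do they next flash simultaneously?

2652

gcd first: 221 = 1·156 + 65; 156 = 2·65 + 26; 65 = 2·26 + 13; 26 = 2·13 + 0 → gcd = 13
lcm = 156·221/gcd = 34476/13 = 2652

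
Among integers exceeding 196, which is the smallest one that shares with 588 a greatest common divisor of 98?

490

gcd(m, 588) = 98 forces 98 | m; write m = 98s. Then gcd(98s, 98·6) = 98·gcd(s, 6), so need gcd(s, 6) = 1.
98s > 196 gives s ≥ 3. The least s ≥ 3 coprime to 6 is 5, so m = 98·5 = 490.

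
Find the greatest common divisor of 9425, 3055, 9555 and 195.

gcd(9425, 3055): 9425 = 3·3055 + 260; 3055 = 11·260 + 195; 260 = 1·195 + 65; 195 = 3·65 + 0 → 65
gcd(65, 9555): 9555 = 147·65 + 0 → 65
gcd(65, 195): 195 = 3·65 + 0 → 65

65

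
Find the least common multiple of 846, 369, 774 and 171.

846 = 2 · 3² · 47; 369 = 3² · 41; 774 = 2 · 3² · 43; 171 = 3² · 19
lcm takes max exponent of each prime: 2 · 3² · 19 · 41 · 43 · 47 = 28338462

28338462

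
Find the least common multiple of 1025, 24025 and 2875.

lcm(1025, 24025) = 1025·24025/gcd = 24625625/25 = 985025
lcm(985025, 2875) = 985025·2875/gcd = 2831946875/25 = 113277875

113277875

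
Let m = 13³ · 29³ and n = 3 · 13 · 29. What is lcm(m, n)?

max exponent per prime: 3 · 13³ · 29³ = 160747899

160747899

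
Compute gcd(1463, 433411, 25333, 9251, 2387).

1463 = 7 · 11 · 19; 433411 = 11 · 31² · 41; 25333 = 7² · 11 · 47; 9251 = 11 · 29²; 2387 = 7 · 11 · 31
gcd takes min exponent of each prime: 11 = 11

11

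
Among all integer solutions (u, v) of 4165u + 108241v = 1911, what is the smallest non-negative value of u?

1014

Reduce mod 108241: 4165u ≡ 1911 (mod 108241). With g = gcd(4165, 108241) = 49 dividing 1911, divide through: 85u ≡ 39 (mod 2209).
Since gcd(85, 2209) = 1, u ≡ 39·(85)⁻¹ ≡ 1014 (mod 2209). Smallest non-negative: 1014.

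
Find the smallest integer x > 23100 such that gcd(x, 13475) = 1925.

25025

gcd(x, 13475) = 1925 forces 1925 | x; write x = 1925s. Then gcd(1925s, 1925·7) = 1925·gcd(s, 7), so need gcd(s, 7) = 1.
1925s > 23100 gives s ≥ 13. The least s ≥ 13 coprime to 7 is 13, so x = 1925·13 = 25025.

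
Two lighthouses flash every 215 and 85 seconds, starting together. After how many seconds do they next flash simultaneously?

215 = 5 · 43; 85 = 5 · 17
max exponents: 5 · 17 · 43 = 3655

3655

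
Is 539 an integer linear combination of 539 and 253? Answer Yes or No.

gcd(539, 253): 539 = 2·253 + 33; 253 = 7·33 + 22; 33 = 1·22 + 11; 22 = 2·11 + 0 → 11
11 divides 539, so a solution exists.

Yes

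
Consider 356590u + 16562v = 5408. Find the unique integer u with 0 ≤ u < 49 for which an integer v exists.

Reduce mod 16562: 356590u ≡ 5408 (mod 16562). With g = gcd(356590, 16562) = 338 dividing 5408, divide through: 1055u ≡ 16 (mod 49).
Since gcd(1055, 49) = 1, u ≡ 16·(1055)⁻¹ ≡ 27 (mod 49). Smallest non-negative: 27.

27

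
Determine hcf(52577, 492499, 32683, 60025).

52577 = 7² · 29 · 37; 492499 = 7² · 19 · 23²; 32683 = 7² · 23 · 29; 60025 = 5² · 7⁴
gcd takes min exponent of each prime: 7² = 49

49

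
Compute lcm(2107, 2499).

107457

2107 = 7² · 43; 2499 = 3 · 7² · 17
max exponents: 3 · 7² · 17 · 43 = 107457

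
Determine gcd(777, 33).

3

Euclid: 777 = 23·33 + 18; 33 = 1·18 + 15; 18 = 1·15 + 3; 15 = 5·3 + 0. Last nonzero remainder: 3.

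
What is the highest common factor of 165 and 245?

Euclid: 245 = 1·165 + 80; 165 = 2·80 + 5; 80 = 16·5 + 0. Last nonzero remainder: 5.

5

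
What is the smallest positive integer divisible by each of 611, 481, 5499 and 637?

9969687

611 = 13 · 47; 481 = 13 · 37; 5499 = 3² · 13 · 47; 637 = 7² · 13
lcm takes max exponent of each prime: 3² · 7² · 13 · 37 · 47 = 9969687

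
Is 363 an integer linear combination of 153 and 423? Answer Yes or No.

gcd(153, 423): 423 = 2·153 + 117; 153 = 1·117 + 36; 117 = 3·36 + 9; 36 = 4·9 + 0 → 9
9 does not divide 363, so a solution does not exist.

No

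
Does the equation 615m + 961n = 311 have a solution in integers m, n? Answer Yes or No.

gcd(615, 961): 961 = 1·615 + 346; 615 = 1·346 + 269; 346 = 1·269 + 77; 269 = 3·77 + 38; 77 = 2·38 + 1; 38 = 38·1 + 0 → 1
1 divides 311, so a solution exists.

Yes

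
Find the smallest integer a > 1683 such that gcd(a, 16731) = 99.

1782

Multiples of 99 above 1683: 99·18, 99·19, … . Need the cofactor coprime to 16731/99 = 169.
Checking s = 18, 19, … the first with gcd(s, 169) = 1 is s = 18, giving 1782.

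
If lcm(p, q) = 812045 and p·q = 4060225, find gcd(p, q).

From gcd × lcm = pq: gcd = 4060225 / 812045 = 5.

5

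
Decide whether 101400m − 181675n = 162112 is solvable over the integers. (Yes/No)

gcd(101400, 181675): 181675 = 1·101400 + 80275; 101400 = 1·80275 + 21125; 80275 = 3·21125 + 16900; 21125 = 1·16900 + 4225; 16900 = 4·4225 + 0 → 4225
4225 does not divide 162112, so a solution does not exist.

No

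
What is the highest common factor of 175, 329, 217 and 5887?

gcd(175, 329): 329 = 1·175 + 154; 175 = 1·154 + 21; 154 = 7·21 + 7; 21 = 3·7 + 0 → 7
gcd(7, 217): 217 = 31·7 + 0 → 7
gcd(7, 5887): 5887 = 841·7 + 0 → 7

7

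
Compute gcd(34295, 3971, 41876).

gcd(34295, 3971): 34295 = 8·3971 + 2527; 3971 = 1·2527 + 1444; 2527 = 1·1444 + 1083; 1444 = 1·1083 + 361; 1083 = 3·361 + 0 → 361
gcd(361, 41876): 41876 = 116·361 + 0 → 361

361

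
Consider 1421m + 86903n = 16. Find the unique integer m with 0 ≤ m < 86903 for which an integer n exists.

gcd(1421, 86903) = 1 (Euclid: 86903 = 61·1421 + 222; 1421 = 6·222 + 89; 222 = 2·89 + 44; 89 = 2·44 + 1; 44 = 44·1 + 0), and 1 | 16.
Extended Euclid: 1421·(1957) + 86903·(-32) = 1. Scale by 16: m₀ = 31312.
General solution m = m₀ + 86903t; reducing mod 86903 gives m = 31312 (and n = -512).

31312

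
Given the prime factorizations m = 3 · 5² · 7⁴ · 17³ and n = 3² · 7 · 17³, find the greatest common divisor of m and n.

103173

min exponent per shared prime: 3 · 7 · 17³ = 103173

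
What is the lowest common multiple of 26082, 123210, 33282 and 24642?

26082 = 2 · 3⁴ · 7 · 23; 123210 = 2 · 3² · 5 · 37²; 33282 = 2 · 3² · 43²; 24642 = 2 · 3² · 37²
lcm takes max exponent of each prime: 2 · 3⁴ · 5 · 7 · 23 · 37² · 43² = 330104355210

330104355210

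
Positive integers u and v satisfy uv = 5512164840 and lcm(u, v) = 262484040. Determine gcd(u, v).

gcd·lcm = product, so gcd = 5512164840/262484040 = 21.

21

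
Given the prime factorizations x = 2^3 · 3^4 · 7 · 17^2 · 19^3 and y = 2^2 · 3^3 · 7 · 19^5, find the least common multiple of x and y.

max exponent per prime: 2^3 · 3^4 · 7 · 17^2 · 19^5 = 3245928083496

3245928083496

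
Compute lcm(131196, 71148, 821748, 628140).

96147204254080980

131196 = 2² · 3 · 13 · 29²; 71148 = 2² · 3 · 7² · 11²; 821748 = 2² · 3 · 31 · 47²; 628140 = 2² · 3 · 5 · 19² · 29
lcm takes max exponent of each prime: 2² · 3 · 5 · 7² · 11² · 13 · 19² · 29² · 31 · 47² = 96147204254080980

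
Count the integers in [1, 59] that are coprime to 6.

20

Prime factors of 6: 2, 3. Count integers ≤ 59 divisible by none of them.
By inclusion–exclusion: 59 − ⌊59/2⌋ − ⌊59/3⌋ + ⌊59/6⌋ = 20.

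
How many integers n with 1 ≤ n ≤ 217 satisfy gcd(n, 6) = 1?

73

Prime factors of 6: 2, 3. Count integers ≤ 217 divisible by none of them.
By inclusion–exclusion: 217 − ⌊217/2⌋ − ⌊217/3⌋ + ⌊217/6⌋ = 73.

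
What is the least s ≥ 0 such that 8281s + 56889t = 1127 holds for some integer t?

1010

Reduce mod 56889: 8281s ≡ 1127 (mod 56889). With g = gcd(8281, 56889) = 49 dividing 1127, divide through: 169s ≡ 23 (mod 1161).
Since gcd(169, 1161) = 1, s ≡ 23·(169)⁻¹ ≡ 1010 (mod 1161). Smallest non-negative: 1010.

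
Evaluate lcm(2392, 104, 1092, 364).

50232

2392 = 2³ · 13 · 23; 104 = 2³ · 13; 1092 = 2² · 3 · 7 · 13; 364 = 2² · 7 · 13
lcm takes max exponent of each prime: 2³ · 3 · 7 · 13 · 23 = 50232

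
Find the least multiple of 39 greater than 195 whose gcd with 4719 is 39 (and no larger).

234

Multiples of 39 above 195: 39·6, 39·7, … . Need the cofactor coprime to 4719/39 = 121.
Checking s = 6, 7, … the first with gcd(s, 121) = 1 is s = 6, giving 234.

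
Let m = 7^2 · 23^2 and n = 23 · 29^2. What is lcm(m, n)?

21799561

max exponent per prime: 7^2 · 23^2 · 29^2 = 21799561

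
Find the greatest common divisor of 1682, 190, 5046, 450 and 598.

2

1682 = 2 · 29²; 190 = 2 · 5 · 19; 5046 = 2 · 3 · 29²; 450 = 2 · 3² · 5²; 598 = 2 · 13 · 23
gcd takes min exponent of each prime: 2 = 2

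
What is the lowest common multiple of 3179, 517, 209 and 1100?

lcm(3179, 517) = 3179·517/gcd = 1643543/11 = 149413
lcm(149413, 209) = 149413·209/gcd = 31227317/11 = 2838847
lcm(2838847, 1100) = 2838847·1100/gcd = 3122731700/11 = 283884700

283884700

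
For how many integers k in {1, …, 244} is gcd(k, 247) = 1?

214

247 = 13·19. Inclusion–exclusion on these primes:
244 − ⌊244/13⌋ − ⌊244/19⌋ + ⌊244/247⌋ = 214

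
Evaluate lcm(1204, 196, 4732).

1424332

lcm(1204, 196) = 1204·196/gcd = 235984/28 = 8428
lcm(8428, 4732) = 8428·4732/gcd = 39881296/28 = 1424332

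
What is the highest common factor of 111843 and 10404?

2601

111843 = 3² · 17² · 43
10404 = 2² · 3² · 17²
Common: 3² · 17² = 2601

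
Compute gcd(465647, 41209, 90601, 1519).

gcd(465647, 41209): 465647 = 11·41209 + 12348; 41209 = 3·12348 + 4165; 12348 = 2·4165 + 4018; 4165 = 1·4018 + 147; 4018 = 27·147 + 49; 147 = 3·49 + 0 → 49
gcd(49, 90601): 90601 = 1849·49 + 0 → 49
gcd(49, 1519): 1519 = 31·49 + 0 → 49

49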